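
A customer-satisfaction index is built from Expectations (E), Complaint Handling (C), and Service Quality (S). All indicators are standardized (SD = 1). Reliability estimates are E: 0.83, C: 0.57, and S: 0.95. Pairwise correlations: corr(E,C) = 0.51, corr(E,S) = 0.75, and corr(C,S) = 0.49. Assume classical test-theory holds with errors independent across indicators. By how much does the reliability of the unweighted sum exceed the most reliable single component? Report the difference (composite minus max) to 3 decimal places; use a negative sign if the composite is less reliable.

Var(sum) = 3 + 3.5 = 6.5; true-score variance = 2.35 + 3.5 = 5.85; composite reliability = 0.9000.
Max component reliability = 0.9500.
Difference = 0.9000 − 0.9500 = -0.050.

-0.050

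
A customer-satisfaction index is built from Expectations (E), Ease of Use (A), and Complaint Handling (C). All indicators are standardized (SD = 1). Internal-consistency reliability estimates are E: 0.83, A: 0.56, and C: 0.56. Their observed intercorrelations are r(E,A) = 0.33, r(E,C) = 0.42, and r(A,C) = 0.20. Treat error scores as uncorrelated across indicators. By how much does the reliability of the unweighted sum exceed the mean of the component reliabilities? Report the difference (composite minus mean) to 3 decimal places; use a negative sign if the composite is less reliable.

0.136

Var(sum) = 3 + 1.9 = 4.9; true-score variance = 1.95 + 1.9 = 3.85; composite reliability = 0.7857.
Mean component reliability = 0.6500.
Difference = 0.7857 − 0.6500 = 0.136.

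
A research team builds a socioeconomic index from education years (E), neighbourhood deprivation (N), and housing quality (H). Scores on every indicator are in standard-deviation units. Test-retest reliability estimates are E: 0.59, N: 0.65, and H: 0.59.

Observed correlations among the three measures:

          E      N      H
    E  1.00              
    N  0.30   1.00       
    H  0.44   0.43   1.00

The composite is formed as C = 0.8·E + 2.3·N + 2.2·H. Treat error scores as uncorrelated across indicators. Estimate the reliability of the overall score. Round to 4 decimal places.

Var(C) = 0.8² + 2.3² + 2.2² + 2·[1.84·0.30 + 1.76·0.44 + 5.06·0.43] = 10.77 + 7.0044 = 17.7744.
Under uncorrelated errors the observed covariances equal the true-score covariances, so only the own-variance terms attenuate.
True-score variance = [0.8²·0.59 + 2.3²·0.65 + 2.2²·0.59] + 7.0044 = 6.6717 + 7.0044 = 13.6761.
Reliability = 13.6761 / 17.7744 = 0.7694.

0.7694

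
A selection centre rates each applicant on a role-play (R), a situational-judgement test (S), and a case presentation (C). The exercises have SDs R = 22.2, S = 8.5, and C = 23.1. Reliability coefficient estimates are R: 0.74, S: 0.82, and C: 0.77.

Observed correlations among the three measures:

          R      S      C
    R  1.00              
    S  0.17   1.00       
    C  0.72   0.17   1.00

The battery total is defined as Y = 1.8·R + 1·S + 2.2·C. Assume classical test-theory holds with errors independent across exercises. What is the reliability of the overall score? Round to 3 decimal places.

Var(Y) = 1.8²·22.2² + 8.5² + 2.2²·23.1² + 2·[1.8·22.2·8.5·0.17 + 3.96·22.2·23.1·0.72 + 2.2·8.5·23.1·0.17] = 4251.72 + 3186.66 = 7438.38.
Under uncorrelated errors the observed covariances equal the true-score covariances, so only the own-variance terms attenuate.
True-score variance = [1.8²·22.2²·0.74 + 8.5²·0.82 + 2.2²·23.1²·0.77] + 3186.66 = 3229.54 + 3186.66 = 6416.19.
Reliability = 6416.19 / 7438.38 = 0.863.

0.863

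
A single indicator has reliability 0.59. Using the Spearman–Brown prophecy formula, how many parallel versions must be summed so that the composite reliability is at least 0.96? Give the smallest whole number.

k ≥ ρ*(1−ρ₁)/(ρ₁(1−ρ*)) = 0.96·0.41 / (0.59·0.04) = 16.678.
Smallest integer k = 17.

17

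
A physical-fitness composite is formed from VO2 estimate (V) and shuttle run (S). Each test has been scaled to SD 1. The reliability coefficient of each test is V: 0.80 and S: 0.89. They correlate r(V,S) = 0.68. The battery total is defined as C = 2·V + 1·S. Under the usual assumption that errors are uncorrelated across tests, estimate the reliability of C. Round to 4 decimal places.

Var(C) = 2² + 1 + 2·[2·0.68] = 5 + 2.72 = 7.72.
With uncorrelated errors the cross-covariances are all true-score covariance, so they carry over unchanged; only the diagonal terms shrink to ρᵢσᵢ².
True-score variance = [2²·0.80 + 0.89] + 2.72 = 4.09 + 2.72 = 6.81.
Reliability = 6.81 / 7.72 = 0.8821.

0.8821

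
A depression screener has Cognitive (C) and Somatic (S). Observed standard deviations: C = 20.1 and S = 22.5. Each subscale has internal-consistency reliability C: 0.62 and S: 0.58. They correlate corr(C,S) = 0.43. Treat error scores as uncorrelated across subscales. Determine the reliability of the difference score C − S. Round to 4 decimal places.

0.2977

Var(C−S) = 20.1² + 22.5² − 2·20.1·22.5·0.43 = 910.26 − 388.935 = 521.325.
With uncorrelated errors the cross-covariances are all true-score covariance, so they carry over unchanged; only the diagonal terms shrink to ρᵢσᵢ².
True-score variance = [20.1²·0.62 + 22.5²·0.58] − 388.935 = 544.111 − 388.935 = 155.176.
Reliability = 155.176 / 521.325 = 0.2977.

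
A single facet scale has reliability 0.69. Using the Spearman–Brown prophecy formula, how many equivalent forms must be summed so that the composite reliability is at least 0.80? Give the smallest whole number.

2

k ≥ ρ*(1−ρ₁)/(ρ₁(1−ρ*)) = 0.80·0.31 / (0.69·0.20) = 1.797.
Smallest integer k = 2.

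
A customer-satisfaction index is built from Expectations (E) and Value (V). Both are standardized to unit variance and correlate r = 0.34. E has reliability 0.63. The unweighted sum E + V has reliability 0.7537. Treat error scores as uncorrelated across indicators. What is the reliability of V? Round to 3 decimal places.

0.710

Var(E+V) = 2 + 2·0.34 = 2.680.
True-score variance = ρ_E + ρ_V + 2·0.34, so 0.7537 = (0.63 + ρ_V + 0.68) / 2.680.
ρ_V = 0.7537·2.680 − 0.63 − 0.68 = 0.710.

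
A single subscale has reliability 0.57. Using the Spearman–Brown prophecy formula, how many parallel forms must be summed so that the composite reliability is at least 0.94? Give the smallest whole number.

k ≥ ρ*(1−ρ₁)/(ρ₁(1−ρ*)) = 0.94·0.43 / (0.57·0.06) = 11.819.
Smallest integer k = 12.

12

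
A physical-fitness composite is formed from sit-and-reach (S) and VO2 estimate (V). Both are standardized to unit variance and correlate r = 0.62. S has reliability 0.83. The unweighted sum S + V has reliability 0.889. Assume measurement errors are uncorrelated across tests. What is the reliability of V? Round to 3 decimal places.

Var(S+V) = 2 + 2·0.62 = 3.240.
True-score variance = ρ_S + ρ_V + 2·0.62, so 0.889 = (0.83 + ρ_V + 1.24) / 3.240.
ρ_V = 0.889·3.240 − 0.83 − 1.24 = 0.810.

0.810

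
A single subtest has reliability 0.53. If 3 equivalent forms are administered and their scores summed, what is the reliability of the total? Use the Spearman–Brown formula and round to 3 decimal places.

ρ_k = kρ / (1 + (k−1)ρ) = 3·0.53 / (1 + 2·0.53) = 1.590 / 2.060 = 0.772.

0.772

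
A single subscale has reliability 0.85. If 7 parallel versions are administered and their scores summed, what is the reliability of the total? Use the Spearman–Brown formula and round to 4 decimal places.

0.9754

ρ_k = kρ / (1 + (k−1)ρ) = 7·0.85 / (1 + 6·0.85) = 5.950 / 6.100 = 0.9754.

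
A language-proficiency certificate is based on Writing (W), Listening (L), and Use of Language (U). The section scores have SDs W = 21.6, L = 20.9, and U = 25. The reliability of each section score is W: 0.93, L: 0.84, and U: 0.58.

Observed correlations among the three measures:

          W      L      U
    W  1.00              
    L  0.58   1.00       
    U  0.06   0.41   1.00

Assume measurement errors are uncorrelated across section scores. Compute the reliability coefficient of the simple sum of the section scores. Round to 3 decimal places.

0.857

Var(W+L+U) = 21.6² + 20.9² + 25² + 2·[21.6·20.9·0.58 + 21.6·25·0.06 + 20.9·25·0.41] = 1528.37 + 1016.92 = 2545.29.
Under uncorrelated errors the observed covariances equal the true-score covariances, so only the own-variance terms attenuate.
True-score variance = [21.6²·0.93 + 20.9²·0.84 + 25²·0.58] + 1016.92 = 1163.32 + 1016.92 = 2180.24.
Reliability = 2180.24 / 2545.29 = 0.857.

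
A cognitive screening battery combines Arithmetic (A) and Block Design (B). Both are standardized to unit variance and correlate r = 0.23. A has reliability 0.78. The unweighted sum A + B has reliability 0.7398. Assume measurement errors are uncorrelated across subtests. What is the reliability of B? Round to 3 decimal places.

0.580

Var(A+B) = 2 + 2·0.23 = 2.460.
True-score variance = ρ_A + ρ_B + 2·0.23, so 0.7398 = (0.78 + ρ_B + 0.46) / 2.460.
ρ_B = 0.7398·2.460 − 0.78 − 0.46 = 0.580.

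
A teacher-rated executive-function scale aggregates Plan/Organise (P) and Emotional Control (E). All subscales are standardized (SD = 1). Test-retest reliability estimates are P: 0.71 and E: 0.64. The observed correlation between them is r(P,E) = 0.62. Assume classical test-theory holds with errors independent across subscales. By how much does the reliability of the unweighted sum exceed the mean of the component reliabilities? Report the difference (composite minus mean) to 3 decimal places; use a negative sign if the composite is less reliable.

0.124

Var(sum) = 2 + 1.24 = 3.24; true-score variance = 1.35 + 1.24 = 2.59; composite reliability = 0.7994.
Mean component reliability = 0.6750.
Difference = 0.7994 − 0.6750 = 0.124.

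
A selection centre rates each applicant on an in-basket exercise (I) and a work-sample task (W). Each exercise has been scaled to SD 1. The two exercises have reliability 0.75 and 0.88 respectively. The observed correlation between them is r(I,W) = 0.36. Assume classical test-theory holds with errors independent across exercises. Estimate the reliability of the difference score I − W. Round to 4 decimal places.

0.7109

Var(I−W) = 1 + 1 − 2·0.36 = 2 − 0.72 = 1.28.
Under uncorrelated errors the observed covariances equal the true-score covariances, so only the own-variance terms attenuate.
True-score variance = [0.75 + 0.88] − 0.72 = 1.63 − 0.72 = 0.91.
Reliability = 0.91 / 1.28 = 0.7109.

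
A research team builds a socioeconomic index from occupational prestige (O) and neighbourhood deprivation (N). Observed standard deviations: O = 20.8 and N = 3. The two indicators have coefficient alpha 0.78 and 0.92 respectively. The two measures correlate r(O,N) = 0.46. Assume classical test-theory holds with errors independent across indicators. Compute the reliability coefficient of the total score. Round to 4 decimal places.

0.8078

Var(O+N) = 20.8² + 3² + 2·[20.8·3·0.46] = 441.64 + 57.408 = 499.048.
With uncorrelated errors the cross-covariances are all true-score covariance, so they carry over unchanged; only the diagonal terms shrink to ρᵢσᵢ².
True-score variance = [20.8²·0.78 + 3²·0.92] + 57.408 = 345.739 + 57.408 = 403.147.
Reliability = 403.147 / 499.048 = 0.8078.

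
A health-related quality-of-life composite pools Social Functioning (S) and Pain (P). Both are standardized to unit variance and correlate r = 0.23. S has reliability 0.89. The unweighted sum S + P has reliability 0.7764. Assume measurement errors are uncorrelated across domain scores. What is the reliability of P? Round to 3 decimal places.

Var(S+P) = 2 + 2·0.23 = 2.460.
True-score variance = ρ_S + ρ_P + 2·0.23, so 0.7764 = (0.89 + ρ_P + 0.46) / 2.460.
ρ_P = 0.7764·2.460 − 0.89 − 0.46 = 0.560.

0.560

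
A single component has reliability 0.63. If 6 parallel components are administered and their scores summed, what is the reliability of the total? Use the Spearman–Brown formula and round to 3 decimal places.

ρ_k = kρ / (1 + (k−1)ρ) = 6·0.63 / (1 + 5·0.63) = 3.780 / 4.150 = 0.911.

0.911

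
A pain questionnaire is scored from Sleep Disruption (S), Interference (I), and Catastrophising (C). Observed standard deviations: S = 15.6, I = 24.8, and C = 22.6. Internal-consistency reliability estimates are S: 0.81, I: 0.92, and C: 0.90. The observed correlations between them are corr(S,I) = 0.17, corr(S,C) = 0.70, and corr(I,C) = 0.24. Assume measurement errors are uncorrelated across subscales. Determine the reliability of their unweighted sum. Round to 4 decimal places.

0.9353

Var(S+I+C) = 15.6² + 24.8² + 22.6² + 2·[15.6·24.8·0.17 + 15.6·22.6·0.70 + 24.8·22.6·0.24] = 1369.16 + 894.154 = 2263.31.
With uncorrelated errors the cross-covariances are all true-score covariance, so they carry over unchanged; only the diagonal terms shrink to ρᵢσᵢ².
True-score variance = [15.6²·0.81 + 24.8²·0.92 + 22.6²·0.90] + 894.154 = 1222.64 + 894.154 = 2116.8.
Reliability = 2116.8 / 2263.31 = 0.9353.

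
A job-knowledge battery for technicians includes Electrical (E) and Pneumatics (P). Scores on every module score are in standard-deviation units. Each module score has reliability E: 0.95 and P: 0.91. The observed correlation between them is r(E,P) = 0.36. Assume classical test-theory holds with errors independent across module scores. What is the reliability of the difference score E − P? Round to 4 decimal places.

Var(E−P) = 1 + 1 − 2·0.36 = 2 − 0.72 = 1.28.
Under uncorrelated errors the observed covariances equal the true-score covariances, so only the own-variance terms attenuate.
True-score variance = [0.95 + 0.91] − 0.72 = 1.86 − 0.72 = 1.14.
Reliability = 1.14 / 1.28 = 0.8906.

0.8906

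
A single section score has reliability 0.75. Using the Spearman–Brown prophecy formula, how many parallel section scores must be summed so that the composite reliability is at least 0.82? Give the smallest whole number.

k ≥ ρ*(1−ρ₁)/(ρ₁(1−ρ*)) = 0.82·0.25 / (0.75·0.18) = 1.519.
Smallest integer k = 2.

2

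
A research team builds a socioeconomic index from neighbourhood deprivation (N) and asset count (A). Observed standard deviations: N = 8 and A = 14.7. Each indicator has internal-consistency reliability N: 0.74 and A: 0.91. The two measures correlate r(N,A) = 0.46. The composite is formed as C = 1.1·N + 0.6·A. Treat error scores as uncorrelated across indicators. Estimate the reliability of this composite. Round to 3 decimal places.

Var(C) = 1.1²·8² + 0.6²·14.7² + 2·[0.66·8·14.7·0.46] = 155.232 + 71.4067 = 226.639.
Under uncorrelated errors the observed covariances equal the true-score covariances, so only the own-variance terms attenuate.
True-score variance = [1.1²·8²·0.74 + 0.6²·14.7²·0.91] + 71.4067 = 128.097 + 71.4067 = 199.503.
Reliability = 199.503 / 226.639 = 0.880.

0.880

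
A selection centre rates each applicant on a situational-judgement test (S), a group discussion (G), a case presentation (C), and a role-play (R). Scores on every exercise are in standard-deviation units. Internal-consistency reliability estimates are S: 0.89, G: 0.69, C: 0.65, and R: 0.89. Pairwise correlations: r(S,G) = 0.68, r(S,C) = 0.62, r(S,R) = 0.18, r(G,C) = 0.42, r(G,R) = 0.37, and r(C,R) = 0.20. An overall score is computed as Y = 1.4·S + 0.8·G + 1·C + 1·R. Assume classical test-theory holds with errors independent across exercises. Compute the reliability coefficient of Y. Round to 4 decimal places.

Var(Y) = 1.4² + 0.8² + 1 + 1 + 2·[1.12·0.68 + 1.4·0.62 + 1.4·0.18 + 0.8·0.42 + 0.8·0.37 + 0.20] = 4.6 + 5.4272 = 10.0272.
Because errors are independent across components, Cov(Tᵢ,Tⱼ) = Cov(Xᵢ,Xⱼ); the off-diagonal part of the true-score variance is the same as above.
True-score variance = [1.4²·0.89 + 0.8²·0.69 + 0.65 + 0.89] + 5.4272 = 3.726 + 5.4272 = 9.1532.
Reliability = 9.1532 / 10.0272 = 0.9128.

0.9128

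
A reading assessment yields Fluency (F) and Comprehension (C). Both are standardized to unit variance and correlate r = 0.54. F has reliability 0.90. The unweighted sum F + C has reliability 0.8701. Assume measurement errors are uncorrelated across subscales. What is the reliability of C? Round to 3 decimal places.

0.700

Var(F+C) = 2 + 2·0.54 = 3.080.
True-score variance = ρ_F + ρ_C + 2·0.54, so 0.8701 = (0.90 + ρ_C + 1.08) / 3.080.
ρ_C = 0.8701·3.080 − 0.90 − 1.08 = 0.700.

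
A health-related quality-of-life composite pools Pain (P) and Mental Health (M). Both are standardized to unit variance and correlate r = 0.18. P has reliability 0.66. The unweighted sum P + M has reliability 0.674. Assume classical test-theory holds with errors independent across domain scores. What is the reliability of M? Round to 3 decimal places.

0.571

Var(P+M) = 2 + 2·0.18 = 2.360.
True-score variance = ρ_P + ρ_M + 2·0.18, so 0.674 = (0.66 + ρ_M + 0.36) / 2.360.
ρ_M = 0.674·2.360 − 0.66 − 0.36 = 0.571.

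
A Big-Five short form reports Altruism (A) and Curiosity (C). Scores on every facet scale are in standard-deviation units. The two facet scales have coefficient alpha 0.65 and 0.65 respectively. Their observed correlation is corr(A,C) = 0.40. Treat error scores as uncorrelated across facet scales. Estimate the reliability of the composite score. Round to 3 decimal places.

Var(A+C) = 2 + 2·[0.40] = 2 + 0.8 = 2.8.
Because errors are independent across components, Cov(Tᵢ,Tⱼ) = Cov(Xᵢ,Xⱼ); the off-diagonal part of the true-score variance is the same as above.
True-score variance = [0.65 + 0.65] + 0.8 = 1.3 + 0.8 = 2.1.
Reliability = 2.1 / 2.8 = 0.750.

0.750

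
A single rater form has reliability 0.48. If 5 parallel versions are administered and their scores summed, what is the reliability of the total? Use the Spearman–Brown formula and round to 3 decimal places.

ρ_k = kρ / (1 + (k−1)ρ) = 5·0.48 / (1 + 4·0.48) = 2.400 / 2.920 = 0.822.

0.822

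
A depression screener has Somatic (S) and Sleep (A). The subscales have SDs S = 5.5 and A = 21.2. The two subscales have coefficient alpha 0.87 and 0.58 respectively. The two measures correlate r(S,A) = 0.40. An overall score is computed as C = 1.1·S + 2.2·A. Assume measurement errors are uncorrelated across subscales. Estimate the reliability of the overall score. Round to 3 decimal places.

0.623

Var(C) = 1.1²·5.5² + 2.2²·21.2² + 2·[2.42·5.5·21.2·0.40] = 2211.89 + 225.738 = 2437.63.
With uncorrelated errors the cross-covariances are all true-score covariance, so they carry over unchanged; only the diagonal terms shrink to ρᵢσᵢ².
True-score variance = [1.1²·5.5²·0.87 + 2.2²·21.2²·0.58] + 225.738 = 1293.51 + 225.738 = 1519.25.
Reliability = 1519.25 / 2437.63 = 0.623.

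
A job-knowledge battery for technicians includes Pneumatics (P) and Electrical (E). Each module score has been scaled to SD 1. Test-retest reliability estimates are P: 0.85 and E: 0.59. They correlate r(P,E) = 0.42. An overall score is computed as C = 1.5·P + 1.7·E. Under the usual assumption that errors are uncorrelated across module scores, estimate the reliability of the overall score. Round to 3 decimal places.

0.791

Var(C) = 1.5² + 1.7² + 2·[2.55·0.42] = 5.14 + 2.142 = 7.282.
With uncorrelated errors the cross-covariances are all true-score covariance, so they carry over unchanged; only the diagonal terms shrink to ρᵢσᵢ².
True-score variance = [1.5²·0.85 + 1.7²·0.59] + 2.142 = 3.6176 + 2.142 = 5.7596.
Reliability = 5.7596 / 7.282 = 0.791.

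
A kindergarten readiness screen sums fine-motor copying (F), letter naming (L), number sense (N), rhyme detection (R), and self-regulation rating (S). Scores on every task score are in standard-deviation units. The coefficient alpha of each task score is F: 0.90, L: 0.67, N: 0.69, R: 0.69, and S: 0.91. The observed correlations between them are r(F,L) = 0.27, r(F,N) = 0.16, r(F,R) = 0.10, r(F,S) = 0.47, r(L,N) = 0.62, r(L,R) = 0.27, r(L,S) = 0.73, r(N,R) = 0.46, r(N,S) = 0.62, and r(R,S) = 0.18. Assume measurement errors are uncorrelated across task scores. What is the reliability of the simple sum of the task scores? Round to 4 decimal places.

Var(F+L+N+R+S) = 5 + 2·[0.27 + 0.16 + 0.10 + 0.47 + 0.62 + 0.27 + 0.73 + 0.46 + 0.62 + 0.18] = 5 + 7.76 = 12.76.
With uncorrelated errors the cross-covariances are all true-score covariance, so they carry over unchanged; only the diagonal terms shrink to ρᵢσᵢ².
True-score variance = [0.90 + 0.67 + 0.69 + 0.69 + 0.91] + 7.76 = 3.86 + 7.76 = 11.62.
Reliability = 11.62 / 12.76 = 0.9107.

0.9107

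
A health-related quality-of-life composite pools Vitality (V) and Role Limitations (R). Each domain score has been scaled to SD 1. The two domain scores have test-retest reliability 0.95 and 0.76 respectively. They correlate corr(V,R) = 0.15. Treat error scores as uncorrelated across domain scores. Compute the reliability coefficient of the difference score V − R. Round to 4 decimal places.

Var(V−R) = 1 + 1 − 2·0.15 = 2 − 0.3 = 1.7.
Because errors are independent across components, Cov(Tᵢ,Tⱼ) = Cov(Xᵢ,Xⱼ); the off-diagonal part of the true-score variance is the same as above.
True-score variance = [0.95 + 0.76] − 0.3 = 1.71 − 0.3 = 1.41.
Reliability = 1.41 / 1.7 = 0.8294.

0.8294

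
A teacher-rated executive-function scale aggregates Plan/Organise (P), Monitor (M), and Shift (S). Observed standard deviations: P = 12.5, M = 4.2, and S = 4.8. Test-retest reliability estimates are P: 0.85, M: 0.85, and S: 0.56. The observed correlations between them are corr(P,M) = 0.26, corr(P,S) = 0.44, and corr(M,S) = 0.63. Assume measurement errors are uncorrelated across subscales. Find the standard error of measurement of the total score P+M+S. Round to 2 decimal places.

6.02

Var(total) = 196.93 + 105.502 = 302.432.
True-score variance = 160.709 + 105.502 = 266.211, so reliability = 0.8802.
Error variance = 302.432 − 266.211 = 36.2211; SEM = √36.2211 = 6.02.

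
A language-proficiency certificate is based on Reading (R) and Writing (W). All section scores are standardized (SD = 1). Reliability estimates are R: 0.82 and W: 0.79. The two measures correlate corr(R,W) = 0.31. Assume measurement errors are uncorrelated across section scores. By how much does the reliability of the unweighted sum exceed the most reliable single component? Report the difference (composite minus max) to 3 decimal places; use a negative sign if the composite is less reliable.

Var(sum) = 2 + 0.62 = 2.62; true-score variance = 1.61 + 0.62 = 2.23; composite reliability = 0.8511.
Max component reliability = 0.8200.
Difference = 0.8511 − 0.8200 = 0.031.

0.031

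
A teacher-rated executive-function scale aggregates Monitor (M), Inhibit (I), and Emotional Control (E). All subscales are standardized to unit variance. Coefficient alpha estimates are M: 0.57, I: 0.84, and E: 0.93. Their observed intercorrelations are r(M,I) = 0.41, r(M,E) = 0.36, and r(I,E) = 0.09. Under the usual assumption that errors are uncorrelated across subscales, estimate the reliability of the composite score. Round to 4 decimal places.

Var(M+I+E) = 3 + 2·[0.41 + 0.36 + 0.09] = 3 + 1.72 = 4.72.
Under uncorrelated errors the observed covariances equal the true-score covariances, so only the own-variance terms attenuate.
True-score variance = [0.57 + 0.84 + 0.93] + 1.72 = 2.34 + 1.72 = 4.06.
Reliability = 4.06 / 4.72 = 0.8602.

0.8602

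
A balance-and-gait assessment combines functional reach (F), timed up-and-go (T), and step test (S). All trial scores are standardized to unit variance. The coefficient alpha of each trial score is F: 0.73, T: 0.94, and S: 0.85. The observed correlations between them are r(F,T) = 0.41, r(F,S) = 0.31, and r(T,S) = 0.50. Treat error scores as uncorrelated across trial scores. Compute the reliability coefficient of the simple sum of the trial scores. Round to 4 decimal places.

Var(F+T+S) = 3 + 2·[0.41 + 0.31 + 0.50] = 3 + 2.44 = 5.44.
Because errors are independent across components, Cov(Tᵢ,Tⱼ) = Cov(Xᵢ,Xⱼ); the off-diagonal part of the true-score variance is the same as above.
True-score variance = [0.73 + 0.94 + 0.85] + 2.44 = 2.52 + 2.44 = 4.96.
Reliability = 4.96 / 5.44 = 0.9118.

0.9118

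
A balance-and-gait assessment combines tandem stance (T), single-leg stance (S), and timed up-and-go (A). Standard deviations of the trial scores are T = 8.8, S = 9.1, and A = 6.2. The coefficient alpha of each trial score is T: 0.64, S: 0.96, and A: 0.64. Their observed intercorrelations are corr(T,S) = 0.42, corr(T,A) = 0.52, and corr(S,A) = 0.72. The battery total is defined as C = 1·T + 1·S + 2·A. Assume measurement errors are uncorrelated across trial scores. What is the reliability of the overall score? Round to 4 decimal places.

0.8683

Var(C) = 8.8² + 9.1² + 2²·6.2² + 2·[8.8·9.1·0.42 + 2·8.8·6.2·0.52 + 2·9.1·6.2·0.72] = 314.01 + 343.242 = 657.252.
Under uncorrelated errors the observed covariances equal the true-score covariances, so only the own-variance terms attenuate.
True-score variance = [8.8²·0.64 + 9.1²·0.96 + 2²·6.2²·0.64] + 343.242 = 227.466 + 343.242 = 570.707.
Reliability = 570.707 / 657.252 = 0.8683.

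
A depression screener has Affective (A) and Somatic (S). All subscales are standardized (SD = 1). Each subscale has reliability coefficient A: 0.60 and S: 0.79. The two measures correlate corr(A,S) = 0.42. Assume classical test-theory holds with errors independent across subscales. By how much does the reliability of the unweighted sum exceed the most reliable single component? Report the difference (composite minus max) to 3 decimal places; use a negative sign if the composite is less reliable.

-0.005

Var(sum) = 2 + 0.84 = 2.84; true-score variance = 1.39 + 0.84 = 2.23; composite reliability = 0.7852.
Max component reliability = 0.7900.
Difference = 0.7852 − 0.7900 = -0.005.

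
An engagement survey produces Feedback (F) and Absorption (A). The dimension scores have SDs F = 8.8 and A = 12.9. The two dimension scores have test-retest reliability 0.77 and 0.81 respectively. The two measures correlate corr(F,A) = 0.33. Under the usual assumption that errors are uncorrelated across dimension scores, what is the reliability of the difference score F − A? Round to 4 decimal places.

0.7074

Var(F−A) = 8.8² + 12.9² − 2·8.8·12.9·0.33 = 243.85 − 74.9232 = 168.927.
Because errors are independent across components, Cov(Tᵢ,Tⱼ) = Cov(Xᵢ,Xⱼ); the off-diagonal part of the true-score variance is the same as above.
True-score variance = [8.8²·0.77 + 12.9²·0.81] − 74.9232 = 194.421 − 74.9232 = 119.498.
Reliability = 119.498 / 168.927 = 0.7074.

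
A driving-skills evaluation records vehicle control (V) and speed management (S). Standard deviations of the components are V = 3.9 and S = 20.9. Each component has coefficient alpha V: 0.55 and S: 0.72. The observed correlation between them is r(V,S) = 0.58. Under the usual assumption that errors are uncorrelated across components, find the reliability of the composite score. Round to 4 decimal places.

0.7637

Var(V+S) = 3.9² + 20.9² + 2·[3.9·20.9·0.58] = 452.02 + 94.5516 = 546.572.
With uncorrelated errors the cross-covariances are all true-score covariance, so they carry over unchanged; only the diagonal terms shrink to ρᵢσᵢ².
True-score variance = [3.9²·0.55 + 20.9²·0.72] + 94.5516 = 322.869 + 94.5516 = 417.42.
Reliability = 417.42 / 546.572 = 0.7637.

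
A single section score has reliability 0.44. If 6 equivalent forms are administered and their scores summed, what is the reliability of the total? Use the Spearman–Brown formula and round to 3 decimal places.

0.825

ρ_k = kρ / (1 + (k−1)ρ) = 6·0.44 / (1 + 5·0.44) = 2.640 / 3.200 = 0.825.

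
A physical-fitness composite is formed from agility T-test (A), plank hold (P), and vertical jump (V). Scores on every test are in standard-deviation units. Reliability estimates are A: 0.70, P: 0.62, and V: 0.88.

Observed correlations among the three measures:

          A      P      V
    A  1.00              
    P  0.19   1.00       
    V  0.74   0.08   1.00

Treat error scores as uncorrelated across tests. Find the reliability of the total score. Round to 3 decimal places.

Var(A+P+V) = 3 + 2·[0.19 + 0.74 + 0.08] = 3 + 2.02 = 5.02.
Under uncorrelated errors the observed covariances equal the true-score covariances, so only the own-variance terms attenuate.
True-score variance = [0.70 + 0.62 + 0.88] + 2.02 = 2.2 + 2.02 = 4.22.
Reliability = 4.22 / 5.02 = 0.841.

0.841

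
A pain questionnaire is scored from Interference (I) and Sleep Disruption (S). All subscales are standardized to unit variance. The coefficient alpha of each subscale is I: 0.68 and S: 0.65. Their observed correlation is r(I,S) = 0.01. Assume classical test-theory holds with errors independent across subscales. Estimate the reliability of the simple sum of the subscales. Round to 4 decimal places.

0.6683

Var(I+S) = 2 + 2·[0.01] = 2 + 0.02 = 2.02.
Under uncorrelated errors the observed covariances equal the true-score covariances, so only the own-variance terms attenuate.
True-score variance = [0.68 + 0.65] + 0.02 = 1.33 + 0.02 = 1.35.
Reliability = 1.35 / 2.02 = 0.6683.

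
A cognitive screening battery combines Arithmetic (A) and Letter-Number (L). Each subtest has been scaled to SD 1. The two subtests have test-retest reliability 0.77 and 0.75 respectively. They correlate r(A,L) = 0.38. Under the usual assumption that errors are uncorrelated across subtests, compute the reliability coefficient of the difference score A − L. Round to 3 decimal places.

0.613

Var(A−L) = 1 + 1 − 2·0.38 = 2 − 0.76 = 1.24.
Because errors are independent across components, Cov(Tᵢ,Tⱼ) = Cov(Xᵢ,Xⱼ); the off-diagonal part of the true-score variance is the same as above.
True-score variance = [0.77 + 0.75] − 0.76 = 1.52 − 0.76 = 0.76.
Reliability = 0.76 / 1.24 = 0.613.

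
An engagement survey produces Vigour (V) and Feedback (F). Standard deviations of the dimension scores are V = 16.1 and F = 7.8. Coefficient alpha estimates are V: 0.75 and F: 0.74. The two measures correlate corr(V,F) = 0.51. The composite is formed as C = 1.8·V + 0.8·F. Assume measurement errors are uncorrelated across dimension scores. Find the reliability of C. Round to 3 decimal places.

Var(C) = 1.8²·16.1² + 0.8²·7.8² + 2·[1.44·16.1·7.8·0.51] = 878.778 + 184.452 = 1063.23.
With uncorrelated errors the cross-covariances are all true-score covariance, so they carry over unchanged; only the diagonal terms shrink to ρᵢσᵢ².
True-score variance = [1.8²·16.1²·0.75 + 0.8²·7.8²·0.74] + 184.452 = 658.694 + 184.452 = 843.146.
Reliability = 843.146 / 1063.23 = 0.793.

0.793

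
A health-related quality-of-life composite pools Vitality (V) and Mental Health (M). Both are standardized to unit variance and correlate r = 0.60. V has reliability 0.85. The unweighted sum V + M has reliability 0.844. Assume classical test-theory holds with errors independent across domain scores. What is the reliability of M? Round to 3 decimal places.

0.651

Var(V+M) = 2 + 2·0.60 = 3.200.
True-score variance = ρ_V + ρ_M + 2·0.60, so 0.844 = (0.85 + ρ_M + 1.20) / 3.200.
ρ_M = 0.844·3.200 − 0.85 − 1.20 = 0.651.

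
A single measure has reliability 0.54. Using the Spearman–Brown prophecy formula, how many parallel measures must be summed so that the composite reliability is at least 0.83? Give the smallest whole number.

5

k ≥ ρ*(1−ρ₁)/(ρ₁(1−ρ*)) = 0.83·0.46 / (0.54·0.17) = 4.159.
Smallest integer k = 5.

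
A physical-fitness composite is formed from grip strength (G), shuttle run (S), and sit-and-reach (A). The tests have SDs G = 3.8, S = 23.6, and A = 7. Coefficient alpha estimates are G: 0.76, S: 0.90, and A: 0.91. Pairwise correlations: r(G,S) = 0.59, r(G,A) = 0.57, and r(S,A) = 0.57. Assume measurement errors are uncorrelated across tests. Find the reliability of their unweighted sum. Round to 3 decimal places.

0.933

Var(G+S+A) = 3.8² + 23.6² + 7² + 2·[3.8·23.6·0.59 + 3.8·7·0.57 + 23.6·7·0.57] = 620.4 + 324.474 = 944.874.
With uncorrelated errors the cross-covariances are all true-score covariance, so they carry over unchanged; only the diagonal terms shrink to ρᵢσᵢ².
True-score variance = [3.8²·0.76 + 23.6²·0.90 + 7²·0.91] + 324.474 = 556.828 + 324.474 = 881.303.
Reliability = 881.303 / 944.874 = 0.933.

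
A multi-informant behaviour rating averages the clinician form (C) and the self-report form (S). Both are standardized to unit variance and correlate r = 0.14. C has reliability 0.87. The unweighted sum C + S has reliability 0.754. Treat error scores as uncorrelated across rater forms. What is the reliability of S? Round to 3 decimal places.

0.569

Var(C+S) = 2 + 2·0.14 = 2.280.
True-score variance = ρ_C + ρ_S + 2·0.14, so 0.754 = (0.87 + ρ_S + 0.28) / 2.280.
ρ_S = 0.754·2.280 − 0.87 − 0.28 = 0.569.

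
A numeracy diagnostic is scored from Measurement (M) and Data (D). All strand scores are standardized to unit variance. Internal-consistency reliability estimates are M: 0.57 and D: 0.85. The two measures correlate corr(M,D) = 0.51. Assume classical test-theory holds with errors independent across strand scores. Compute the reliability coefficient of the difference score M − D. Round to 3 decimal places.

Var(M−D) = 1 + 1 − 2·0.51 = 2 − 1.02 = 0.98.
With uncorrelated errors the cross-covariances are all true-score covariance, so they carry over unchanged; only the diagonal terms shrink to ρᵢσᵢ².
True-score variance = [0.57 + 0.85] − 1.02 = 1.42 − 1.02 = 0.4.
Reliability = 0.4 / 0.98 = 0.408.

0.408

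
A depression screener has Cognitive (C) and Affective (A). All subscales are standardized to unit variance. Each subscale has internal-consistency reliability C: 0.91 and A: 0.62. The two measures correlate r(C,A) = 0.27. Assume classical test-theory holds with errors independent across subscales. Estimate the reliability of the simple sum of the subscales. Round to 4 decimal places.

Var(C+A) = 2 + 2·[0.27] = 2 + 0.54 = 2.54.
With uncorrelated errors the cross-covariances are all true-score covariance, so they carry over unchanged; only the diagonal terms shrink to ρᵢσᵢ².
True-score variance = [0.91 + 0.62] + 0.54 = 1.53 + 0.54 = 2.07.
Reliability = 2.07 / 2.54 = 0.8150.

0.8150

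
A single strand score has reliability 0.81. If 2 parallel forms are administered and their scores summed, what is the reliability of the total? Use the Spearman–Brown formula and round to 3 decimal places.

ρ_k = kρ / (1 + (k−1)ρ) = 2·0.81 / (1 + 1·0.81) = 1.620 / 1.810 = 0.895.

0.895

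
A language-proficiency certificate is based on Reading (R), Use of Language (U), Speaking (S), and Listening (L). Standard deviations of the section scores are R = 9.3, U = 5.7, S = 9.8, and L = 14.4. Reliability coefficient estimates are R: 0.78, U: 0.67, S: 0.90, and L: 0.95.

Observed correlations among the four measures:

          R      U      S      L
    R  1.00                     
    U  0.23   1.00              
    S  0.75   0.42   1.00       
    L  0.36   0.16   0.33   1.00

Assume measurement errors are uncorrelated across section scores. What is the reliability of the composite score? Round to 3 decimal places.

Var(R+U+S+L) = 9.3² + 5.7² + 9.8² + 14.4² + 2·[9.3·5.7·0.23 + 9.3·9.8·0.75 + 9.3·14.4·0.36 + 5.7·9.8·0.42 + 5.7·14.4·0.16 + 9.8·14.4·0.33] = 422.38 + 423.844 = 846.224.
Under uncorrelated errors the observed covariances equal the true-score covariances, so only the own-variance terms attenuate.
True-score variance = [9.3²·0.78 + 5.7²·0.67 + 9.8²·0.90 + 14.4²·0.95] + 423.844 = 372.659 + 423.844 = 796.503.
Reliability = 796.503 / 846.224 = 0.941.

0.941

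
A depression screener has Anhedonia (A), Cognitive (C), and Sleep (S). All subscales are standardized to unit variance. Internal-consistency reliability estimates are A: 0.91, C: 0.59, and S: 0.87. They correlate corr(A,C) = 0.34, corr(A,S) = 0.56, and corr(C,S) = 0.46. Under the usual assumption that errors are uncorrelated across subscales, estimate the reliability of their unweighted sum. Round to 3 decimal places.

0.890

Var(A+C+S) = 3 + 2·[0.34 + 0.56 + 0.46] = 3 + 2.72 = 5.72.
Under uncorrelated errors the observed covariances equal the true-score covariances, so only the own-variance terms attenuate.
True-score variance = [0.91 + 0.59 + 0.87] + 2.72 = 2.37 + 2.72 = 5.09.
Reliability = 5.09 / 5.72 = 0.890.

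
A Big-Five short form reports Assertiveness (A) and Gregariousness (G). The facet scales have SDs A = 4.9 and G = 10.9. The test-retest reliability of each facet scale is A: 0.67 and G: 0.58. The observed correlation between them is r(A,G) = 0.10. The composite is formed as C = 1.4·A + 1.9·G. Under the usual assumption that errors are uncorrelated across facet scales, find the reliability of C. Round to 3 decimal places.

0.612

Var(C) = 1.4²·4.9² + 1.9²·10.9² + 2·[2.66·4.9·10.9·0.10] = 475.964 + 28.4141 = 504.378.
Under uncorrelated errors the observed covariances equal the true-score covariances, so only the own-variance terms attenuate.
True-score variance = [1.4²·4.9²·0.67 + 1.9²·10.9²·0.58] + 28.4141 = 280.294 + 28.4141 = 308.708.
Reliability = 308.708 / 504.378 = 0.612.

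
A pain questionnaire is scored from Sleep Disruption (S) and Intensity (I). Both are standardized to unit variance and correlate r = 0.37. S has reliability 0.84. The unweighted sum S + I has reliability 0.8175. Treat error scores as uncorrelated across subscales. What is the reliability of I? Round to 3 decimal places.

0.660

Var(S+I) = 2 + 2·0.37 = 2.740.
True-score variance = ρ_S + ρ_I + 2·0.37, so 0.8175 = (0.84 + ρ_I + 0.74) / 2.740.
ρ_I = 0.8175·2.740 − 0.84 − 0.74 = 0.660.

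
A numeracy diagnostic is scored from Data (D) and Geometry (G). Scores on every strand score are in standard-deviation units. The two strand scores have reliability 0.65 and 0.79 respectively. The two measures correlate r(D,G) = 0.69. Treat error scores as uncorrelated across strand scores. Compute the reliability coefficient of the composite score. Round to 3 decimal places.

Var(D+G) = 2 + 2·[0.69] = 2 + 1.38 = 3.38.
Under uncorrelated errors the observed covariances equal the true-score covariances, so only the own-variance terms attenuate.
True-score variance = [0.65 + 0.79] + 1.38 = 1.44 + 1.38 = 2.82.
Reliability = 2.82 / 3.38 = 0.834.

0.834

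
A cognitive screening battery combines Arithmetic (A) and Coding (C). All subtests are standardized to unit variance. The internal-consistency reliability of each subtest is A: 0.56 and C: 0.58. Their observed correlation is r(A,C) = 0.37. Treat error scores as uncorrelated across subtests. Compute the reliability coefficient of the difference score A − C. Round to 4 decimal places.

0.3175

Var(A−C) = 1 + 1 − 2·0.37 = 2 − 0.74 = 1.26.
Because errors are independent across components, Cov(Tᵢ,Tⱼ) = Cov(Xᵢ,Xⱼ); the off-diagonal part of the true-score variance is the same as above.
True-score variance = [0.56 + 0.58] − 0.74 = 1.14 − 0.74 = 0.4.
Reliability = 0.4 / 1.26 = 0.3175.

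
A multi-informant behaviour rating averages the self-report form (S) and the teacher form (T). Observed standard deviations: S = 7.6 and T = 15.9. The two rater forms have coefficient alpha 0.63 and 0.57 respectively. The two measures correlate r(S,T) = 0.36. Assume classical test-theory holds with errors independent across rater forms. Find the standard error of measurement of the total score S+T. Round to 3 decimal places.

11.405

Var(total) = 310.57 + 87.0048 = 397.575.
True-score variance = 180.49 + 87.0048 = 267.495, so reliability = 0.6728.
Error variance = 397.575 − 267.495 = 130.079; SEM = √130.079 = 11.405.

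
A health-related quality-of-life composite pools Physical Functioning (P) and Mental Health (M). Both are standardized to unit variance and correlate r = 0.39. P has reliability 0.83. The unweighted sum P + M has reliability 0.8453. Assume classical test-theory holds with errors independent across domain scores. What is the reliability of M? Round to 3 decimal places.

0.740

Var(P+M) = 2 + 2·0.39 = 2.780.
True-score variance = ρ_P + ρ_M + 2·0.39, so 0.8453 = (0.83 + ρ_M + 0.78) / 2.780.
ρ_M = 0.8453·2.780 − 0.83 − 0.78 = 0.740.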